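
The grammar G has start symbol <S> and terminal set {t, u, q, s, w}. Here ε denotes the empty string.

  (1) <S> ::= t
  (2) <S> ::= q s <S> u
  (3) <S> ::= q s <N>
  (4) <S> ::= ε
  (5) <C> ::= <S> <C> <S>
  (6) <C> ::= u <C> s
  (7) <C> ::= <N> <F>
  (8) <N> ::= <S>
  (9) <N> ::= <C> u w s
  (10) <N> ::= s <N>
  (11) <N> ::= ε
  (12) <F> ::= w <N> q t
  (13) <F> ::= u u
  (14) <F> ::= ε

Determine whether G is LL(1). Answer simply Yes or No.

FIRST(<S>) = {ε, q, t}
FIRST(<C>) = {ε, q, s, t, u, w}
FIRST(<N>) = {ε, q, s, t, u, w}
FIRST(<F>) = {ε, u, w}
FOLLOW(<S>) = {$, q, s, t, u, w}
FOLLOW(<C>) = {q, s, t, u}
FOLLOW(<N>) = {$, q, s, t, u, w}
FOLLOW(<F>) = {q, s, t, u}
Cell M[<C>, q] receives both <C> ::= <S> <C> <S> and <C> ::= <N> <F> — the grammar is not LL(1).

No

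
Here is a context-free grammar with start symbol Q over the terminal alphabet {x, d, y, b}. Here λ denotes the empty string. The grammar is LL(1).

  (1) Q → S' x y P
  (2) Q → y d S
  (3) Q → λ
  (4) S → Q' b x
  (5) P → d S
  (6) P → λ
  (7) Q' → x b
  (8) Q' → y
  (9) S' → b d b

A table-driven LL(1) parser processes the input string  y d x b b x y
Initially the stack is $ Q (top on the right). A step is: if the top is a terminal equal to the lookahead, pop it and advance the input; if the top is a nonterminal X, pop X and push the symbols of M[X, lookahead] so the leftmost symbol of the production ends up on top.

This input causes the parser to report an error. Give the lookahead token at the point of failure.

y

      Stack      Input            Action
   1  $ Q        y d x b b x y $  expand Q → y d S
   2  $ S d y    y d x b b x y $  match y
   3  $ S d      d x b b x y $    match d
   4  $ S        x b b x y $      expand S → Q' b x
   5  $ x b Q'   x b b x y $      expand Q' → x b
   6  $ x b b x  x b b x y $      match x
   7  $ x b b    b b x y $        match b
   8  $ x b      b x y $          match b
   9  $ x        x y $            match x
  10  $          y $              error: stack empty but input remains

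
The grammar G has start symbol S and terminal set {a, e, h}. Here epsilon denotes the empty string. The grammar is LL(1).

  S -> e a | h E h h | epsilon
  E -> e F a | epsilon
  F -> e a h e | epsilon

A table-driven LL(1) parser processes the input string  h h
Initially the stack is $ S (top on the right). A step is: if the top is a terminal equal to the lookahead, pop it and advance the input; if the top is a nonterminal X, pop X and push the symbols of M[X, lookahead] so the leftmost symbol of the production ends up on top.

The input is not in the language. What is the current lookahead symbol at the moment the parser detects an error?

step 1: stack=$ S  input=h h $  — expand S -> h E h h
step 2: stack=$ h h E h  input=h h $  — match h
step 3: stack=$ h h E  input=h $  — expand E -> epsilon
step 4: stack=$ h h  input=h $  — match h
step 5: stack=$ h  input=$  — error: top is terminal h but lookahead is $

$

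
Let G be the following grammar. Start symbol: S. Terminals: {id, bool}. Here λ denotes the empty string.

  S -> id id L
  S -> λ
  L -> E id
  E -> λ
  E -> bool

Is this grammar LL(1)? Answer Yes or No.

Yes

FIRST(S) = {λ, id}
FIRST(L) = {bool, id}
FIRST(E) = {λ, bool}
FOLLOW(S) = {$}
FOLLOW(L) = {$}
FOLLOW(E) = {id}
Each cell of M receives at most one production.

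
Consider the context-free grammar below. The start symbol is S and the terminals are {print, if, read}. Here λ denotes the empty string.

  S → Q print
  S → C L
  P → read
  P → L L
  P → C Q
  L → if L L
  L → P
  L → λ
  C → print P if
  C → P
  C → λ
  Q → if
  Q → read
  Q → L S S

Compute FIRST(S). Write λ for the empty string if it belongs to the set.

FIRST(S): from S→Q print we get {if, print, read}; from S→C L we get {λ, if, print, read}. So FIRST(S) = {λ, if, print, read}.
FIRST(P): from P→read we get {read}; from P→L L we get {λ, if, print, read}; from P→C Q we get {λ, if, print, read}. So FIRST(P) = {λ, if, print, read}.
FIRST(L): from L→if L L we get {if}; from L→P we get {λ, if, print, read}; from L→λ we get {λ}. So FIRST(L) = {λ, if, print, read}.
FIRST(C): from C→print P if we get {print}; from C→P we get {λ, if, print, read}; from C→λ we get {λ}. So FIRST(C) = {λ, if, print, read}.
FIRST(Q): from Q→if we get {if}; from Q→read we get {read}; from Q→L S S we get {λ, if, print, read}. So FIRST(Q) = {λ, if, print, read}.

{λ, if, print, read}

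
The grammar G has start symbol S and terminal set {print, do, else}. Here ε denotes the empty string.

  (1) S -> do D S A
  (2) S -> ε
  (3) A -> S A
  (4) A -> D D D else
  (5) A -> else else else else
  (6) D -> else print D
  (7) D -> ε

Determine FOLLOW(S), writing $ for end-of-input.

{$, do, else}

FIRST(S) = {ε, do}
FIRST(D) = {ε, else}
FIRST(A) = {do, else}  (via S A, D D D else)
FOLLOW(S) includes $ since S is the start symbol.
FOLLOW(S): in S->do D S A, S is followed by A with FIRST {do, else}; in A->S A, S is followed by A with FIRST {do, else}. Thus FOLLOW(S) = {$, do, else}.
FOLLOW(A): in S->do D S A, the suffix after A is empty, so FOLLOW(A) ⊇ FOLLOW(S) = {$, do, else}; in A->S A, the suffix after A is empty (adds nothing new). Thus FOLLOW(A) = {$, do, else}.
FOLLOW(D): in S->do D S A, D is followed by S A with FIRST {do, else}; in A->D D D else (occurrence 1), D is followed by D D else with FIRST {else}; in A->D D D else (occurrence 2), D is followed by D else with FIRST {else}; in A->D D D else (occurrence 3), D is followed by else with FIRST {else}; in D->else print D, the suffix after D is empty (adds nothing new). Thus FOLLOW(D) = {do, else}.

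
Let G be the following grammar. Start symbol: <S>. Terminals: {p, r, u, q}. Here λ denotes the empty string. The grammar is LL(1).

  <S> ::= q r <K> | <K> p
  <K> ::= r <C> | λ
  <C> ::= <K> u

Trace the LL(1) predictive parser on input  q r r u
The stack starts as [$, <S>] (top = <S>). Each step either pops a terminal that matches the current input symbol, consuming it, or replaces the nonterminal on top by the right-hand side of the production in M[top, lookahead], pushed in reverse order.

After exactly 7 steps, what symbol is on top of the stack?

     Stack      Input      Action
  1  $ <S>      q r r u $  expand <S> ::= q r <K>
  2  $ <K> r q  q r r u $  match q
  3  $ <K> r    r r u $    match r
  4  $ <K>      r u $      expand <K> ::= r <C>
  5  $ <C> r    r u $      match r
  6  $ <C>      u $        expand <C> ::= <K> u
  7  $ u <K>    u $        expand <K> ::= λ
Stack after step 7: $ u (top = u).

u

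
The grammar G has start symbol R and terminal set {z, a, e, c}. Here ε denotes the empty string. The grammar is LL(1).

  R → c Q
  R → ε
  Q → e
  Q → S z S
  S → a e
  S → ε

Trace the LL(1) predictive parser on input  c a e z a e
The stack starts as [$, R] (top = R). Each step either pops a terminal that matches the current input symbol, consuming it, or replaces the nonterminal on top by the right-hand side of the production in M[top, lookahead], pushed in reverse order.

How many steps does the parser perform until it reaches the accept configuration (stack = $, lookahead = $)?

      Stack      Input          Action
   1  $ R        c a e z a e $  expand R → c Q
   2  $ Q c      c a e z a e $  match c
   3  $ Q        a e z a e $    expand Q → S z S
   4  $ S z S    a e z a e $    expand S → a e
   5  $ S z e a  a e z a e $    match a
   6  $ S z e    e z a e $      match e
   7  $ S z      z a e $        match z
   8  $ S        a e $          expand S → a e
   9  $ e a      a e $          match a
  10  $ e        e $            match e
Accept reached after 10 steps.

10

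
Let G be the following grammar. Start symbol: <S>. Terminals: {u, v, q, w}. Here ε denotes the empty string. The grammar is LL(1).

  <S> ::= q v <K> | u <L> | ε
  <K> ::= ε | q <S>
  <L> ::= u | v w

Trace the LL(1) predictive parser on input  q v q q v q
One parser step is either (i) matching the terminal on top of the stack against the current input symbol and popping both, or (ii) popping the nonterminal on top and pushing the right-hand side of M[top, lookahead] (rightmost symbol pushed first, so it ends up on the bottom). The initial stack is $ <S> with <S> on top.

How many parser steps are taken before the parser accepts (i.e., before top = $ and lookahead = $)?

step 1: stack=$ <S>  input=q v q q v q $  — expand <S> ::= q v <K>
step 2: stack=$ <K> v q  input=q v q q v q $  — match q
step 3: stack=$ <K> v  input=v q q v q $  — match v
step 4: stack=$ <K>  input=q q v q $  — expand <K> ::= q <S>
step 5: stack=$ <S> q  input=q q v q $  — match q
step 6: stack=$ <S>  input=q v q $  — expand <S> ::= q v <K>
step 7: stack=$ <K> v q  input=q v q $  — match q
step 8: stack=$ <K> v  input=v q $  — match v
step 9: stack=$ <K>  input=q $  — expand <K> ::= q <S>
step 10: stack=$ <S> q  input=q $  — match q
step 11: stack=$ <S>  input=$  — expand <S> ::= ε
Accept reached after 11 steps.

11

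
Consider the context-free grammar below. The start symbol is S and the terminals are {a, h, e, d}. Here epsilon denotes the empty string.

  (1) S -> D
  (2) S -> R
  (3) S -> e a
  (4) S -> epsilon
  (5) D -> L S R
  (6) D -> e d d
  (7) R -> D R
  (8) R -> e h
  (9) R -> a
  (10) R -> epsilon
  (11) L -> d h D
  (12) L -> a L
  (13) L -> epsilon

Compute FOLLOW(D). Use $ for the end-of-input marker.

{$, a, d, e}

FIRST(L): from L->d h D we get {d}; from L->a L we get {a}; from L->epsilon we get {epsilon}. So FIRST(L) = {epsilon, a, d}.
FIRST(S): from S->D we get {epsilon, a, d, e}; from S->R we get {epsilon, a, d, e}; from S->e a we get {e}; from S->epsilon we get {epsilon}. So FIRST(S) = {epsilon, a, d, e}.
FIRST(D): from D->L S R we get {epsilon, a, d, e}; from D->e d d we get {e}. So FIRST(D) = {epsilon, a, d, e}.
FIRST(R): from R->D R we get {epsilon, a, d, e}; from R->e h we get {e}; from R->a we get {a}; from R->epsilon we get {epsilon}. So FIRST(R) = {epsilon, a, d, e}.
FOLLOW(S) includes $ since S is the start symbol.
FOLLOW(S): in D->L S R, S is followed by R with FIRST {epsilon, a, d, e}; in D->L S R, the suffix after S is nullable, so FOLLOW(S) ⊇ FOLLOW(D) = {$, a, d, e}. Thus FOLLOW(S) = {$, a, d, e}.
FOLLOW(D): in S->D, the suffix after D is empty, so FOLLOW(D) ⊇ FOLLOW(S) = {$, a, d, e}; in R->D R, D is followed by R with FIRST {epsilon, a, d, e}; in R->D R, the suffix after D is nullable, so FOLLOW(D) ⊇ FOLLOW(R) = {$, a, d, e}; in L->d h D, the suffix after D is empty, so FOLLOW(D) ⊇ FOLLOW(L) = {$, a, d, e}. Thus FOLLOW(D) = {$, a, d, e}.
FOLLOW(R): in S->R, the suffix after R is empty, so FOLLOW(R) ⊇ FOLLOW(S) = {$, a, d, e}; in D->L S R, the suffix after R is empty, so FOLLOW(R) ⊇ FOLLOW(D) = {$, a, d, e}; in R->D R, the suffix after R is empty (adds nothing new). Thus FOLLOW(R) = {$, a, d, e}.
FOLLOW(L): in D->L S R, L is followed by S R with FIRST {epsilon, a, d, e}; in D->L S R, the suffix after L is nullable, so FOLLOW(L) ⊇ FOLLOW(D) = {$, a, d, e}; in L->a L, the suffix after L is empty (adds nothing new). Thus FOLLOW(L) = {$, a, d, e}.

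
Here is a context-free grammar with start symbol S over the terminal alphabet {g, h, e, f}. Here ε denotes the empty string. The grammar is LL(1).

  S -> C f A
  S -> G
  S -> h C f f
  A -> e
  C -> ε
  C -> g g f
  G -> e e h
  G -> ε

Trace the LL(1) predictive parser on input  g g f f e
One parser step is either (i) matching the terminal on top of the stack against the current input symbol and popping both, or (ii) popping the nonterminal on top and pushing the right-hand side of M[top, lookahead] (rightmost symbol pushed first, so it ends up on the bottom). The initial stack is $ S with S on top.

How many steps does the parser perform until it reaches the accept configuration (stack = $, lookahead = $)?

8

     Stack        Input        Action
  1  $ S          g g f f e $  expand S -> C f A
  2  $ A f C      g g f f e $  expand C -> g g f
  3  $ A f f g g  g g f f e $  match g
  4  $ A f f g    g f f e $    match g
  5  $ A f f      f f e $      match f
  6  $ A f        f e $        match f
  7  $ A          e $          expand A -> e
  8  $ e          e $          match e
Accept reached after 8 steps.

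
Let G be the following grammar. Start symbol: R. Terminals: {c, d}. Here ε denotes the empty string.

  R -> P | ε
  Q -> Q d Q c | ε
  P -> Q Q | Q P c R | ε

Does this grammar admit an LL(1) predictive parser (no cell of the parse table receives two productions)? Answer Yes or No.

No

FIRST(R) = {ε, c, d}
FIRST(Q) = {ε, d}
FIRST(P) = {ε, c, d}
FOLLOW(R) = {$, c}
FOLLOW(Q) = {$, c, d}
FOLLOW(P) = {$, c}
Cell M[P, $] receives both P -> Q Q and P -> ε — the grammar is not LL(1).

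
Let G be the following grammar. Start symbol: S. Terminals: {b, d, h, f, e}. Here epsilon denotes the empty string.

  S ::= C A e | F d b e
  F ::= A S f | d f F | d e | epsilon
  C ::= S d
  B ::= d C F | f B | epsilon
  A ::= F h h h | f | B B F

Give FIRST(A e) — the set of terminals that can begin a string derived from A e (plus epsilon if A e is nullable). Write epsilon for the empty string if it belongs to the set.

{d, e, f, h}

FIRST(B) = {epsilon, d, f}
FIRST(S) = {d, f, h}  (via C A e, F d b e)
FIRST(C) = {d, f, h}  (via S d)
FIRST(F) = {epsilon, d, f, h}  (via A S f)
FIRST(A) = {epsilon, d, f, h}  (via F h h h, B B F)
FIRST(A e): take FIRST of each symbol in turn, carrying on past any symbol whose FIRST contains epsilon; result {d, e, f, h}.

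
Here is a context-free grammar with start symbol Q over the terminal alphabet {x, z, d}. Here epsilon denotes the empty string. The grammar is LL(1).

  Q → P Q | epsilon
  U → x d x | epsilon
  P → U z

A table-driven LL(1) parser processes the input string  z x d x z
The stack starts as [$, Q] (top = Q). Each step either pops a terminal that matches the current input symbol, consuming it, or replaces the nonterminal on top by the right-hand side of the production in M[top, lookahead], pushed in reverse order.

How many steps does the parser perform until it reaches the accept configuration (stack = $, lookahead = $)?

12

      Stack        Input        Action
   1  $ Q          z x d x z $  expand Q → P Q
   2  $ Q P        z x d x z $  expand P → U z
   3  $ Q z U      z x d x z $  expand U → epsilon
   4  $ Q z        z x d x z $  match z
   5  $ Q          x d x z $    expand Q → P Q
   6  $ Q P        x d x z $    expand P → U z
   7  $ Q z U      x d x z $    expand U → x d x
   8  $ Q z x d x  x d x z $    match x
   9  $ Q z x d    d x z $      match d
  10  $ Q z x      x z $        match x
  11  $ Q z        z $          match z
  12  $ Q          $            expand Q → epsilon
Accept reached after 12 steps.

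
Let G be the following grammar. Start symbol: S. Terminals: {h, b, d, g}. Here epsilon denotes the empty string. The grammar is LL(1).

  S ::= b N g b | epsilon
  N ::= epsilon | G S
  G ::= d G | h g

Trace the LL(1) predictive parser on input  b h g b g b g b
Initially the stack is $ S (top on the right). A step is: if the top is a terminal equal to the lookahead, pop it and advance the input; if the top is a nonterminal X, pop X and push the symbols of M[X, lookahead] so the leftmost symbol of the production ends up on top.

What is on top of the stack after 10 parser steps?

      Stack          Input              Action
   1  $ S            b h g b g b g b $  expand S ::= b N g b
   2  $ b g N b      b h g b g b g b $  match b
   3  $ b g N        h g b g b g b $    expand N ::= G S
   4  $ b g S G      h g b g b g b $    expand G ::= h g
   5  $ b g S g h    h g b g b g b $    match h
   6  $ b g S g      g b g b g b $      match g
   7  $ b g S        b g b g b $        expand S ::= b N g b
   8  $ b g b g N b  b g b g b $        match b
   9  $ b g b g N    g b g b $          expand N ::= epsilon
  10  $ b g b g      g b g b $          match g
Stack after step 10: $ b g b (top = b).

b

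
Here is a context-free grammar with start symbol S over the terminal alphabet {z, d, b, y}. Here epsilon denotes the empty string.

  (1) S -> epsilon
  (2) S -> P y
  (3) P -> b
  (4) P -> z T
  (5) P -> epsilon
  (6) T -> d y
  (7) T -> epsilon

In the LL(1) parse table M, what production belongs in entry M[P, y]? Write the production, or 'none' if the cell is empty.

P -> epsilon

FIRST(P) = {epsilon, b, z}
FIRST(T) = {epsilon, d}
FIRST(S) = {epsilon, b, y, z}  (via P y)
FOLLOW(S) includes $ since S is the start symbol.
FOLLOW(P): in S->P y, P is followed by y with FIRST {y}. Thus FOLLOW(P) = {y}.
For P -> b: FIRST(b) = {b}, so it goes in M[P, t] for t ∈ {b}.
For P -> z T: FIRST(z T) = {z}, so it goes in M[P, t] for t ∈ {z}.
For P -> epsilon: FIRST(epsilon) = {epsilon}, so it goes in M[P, t] for t ∈ {}; since epsilon ∈ FIRST, also for every t ∈ FOLLOW(P) = {y}.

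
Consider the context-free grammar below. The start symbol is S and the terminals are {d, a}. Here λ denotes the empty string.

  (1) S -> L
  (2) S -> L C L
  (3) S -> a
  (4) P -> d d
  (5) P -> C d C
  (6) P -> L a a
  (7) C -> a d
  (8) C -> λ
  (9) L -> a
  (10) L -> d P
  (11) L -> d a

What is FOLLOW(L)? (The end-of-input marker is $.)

FIRST(C) = {λ, a}
FIRST(L) = {a, d}
FIRST(S) = {a, d}  (via L, L C L)
FIRST(P) = {a, d}  (via C d C, L a a)
FOLLOW(S) includes $ since S is the start symbol.
FOLLOW(S): S appears on no right-hand side. Thus FOLLOW(S) = {$}.
FOLLOW(L): in S->L, the suffix after L is empty, so FOLLOW(L) ⊇ FOLLOW(S) = {$}; in S->L C L (occurrence 1), L is followed by C L with FIRST {a, d}; in S->L C L (occurrence 2), the suffix after L is empty, so FOLLOW(L) ⊇ FOLLOW(S) = {$}; in P->L a a, L is followed by a a with FIRST {a}. Thus FOLLOW(L) = {$, a, d}.
FOLLOW(P): in L->d P, the suffix after P is empty, so FOLLOW(P) ⊇ FOLLOW(L) = {$, a, d}. Thus FOLLOW(P) = {$, a, d}.
FOLLOW(C): in S->L C L, C is followed by L with FIRST {a, d}; in P->C d C (occurrence 1), C is followed by d C with FIRST {d}; in P->C d C (occurrence 2), the suffix after C is empty, so FOLLOW(C) ⊇ FOLLOW(P) = {$, a, d}. Thus FOLLOW(C) = {$, a, d}.

{$, a, d}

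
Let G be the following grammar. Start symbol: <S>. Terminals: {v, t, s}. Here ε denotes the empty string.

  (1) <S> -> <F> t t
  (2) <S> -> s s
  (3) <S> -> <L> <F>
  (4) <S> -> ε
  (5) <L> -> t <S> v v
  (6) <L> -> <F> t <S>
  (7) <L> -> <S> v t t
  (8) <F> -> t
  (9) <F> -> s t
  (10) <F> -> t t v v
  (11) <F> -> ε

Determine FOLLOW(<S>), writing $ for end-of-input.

{$, s, t, v}

FIRST(<F>): from <F>->t we get {t}; from <F>->s t we get {s}; from <F>->t t v v we get {t}; from <F>->ε we get {ε}. So FIRST(<F>) = {ε, s, t}.
FIRST(<S>): from <S>-><F> t t we get {s, t}; from <S>->s s we get {s}; from <S>-><L> <F> we get {s, t, v}; from <S>->ε we get {ε}. So FIRST(<S>) = {ε, s, t, v}.
FIRST(<L>): from <L>->t <S> v v we get {t}; from <L>-><F> t <S> we get {s, t}; from <L>-><S> v t t we get {s, t, v}. So FIRST(<L>) = {s, t, v}.
FOLLOW(<S>) includes $ since <S> is the start symbol.
FOLLOW(<S>): in <L>->t <S> v v, <S> is followed by v v with FIRST {v}; in <L>-><F> t <S>, the suffix after <S> is empty, so FOLLOW(<S>) ⊇ FOLLOW(<L>) = {$, s, t, v}; in <L>-><S> v t t, <S> is followed by v t t with FIRST {v}. Thus FOLLOW(<S>) = {$, s, t, v}.
FOLLOW(<L>): in <S>-><L> <F>, <L> is followed by <F> with FIRST {ε, s, t}; in <S>-><L> <F>, the suffix after <L> is nullable, so FOLLOW(<L>) ⊇ FOLLOW(<S>) = {$, s, t, v}. Thus FOLLOW(<L>) = {$, s, t, v}.
FOLLOW(<F>): in <S>-><F> t t, <F> is followed by t t with FIRST {t}; in <S>-><L> <F>, the suffix after <F> is empty, so FOLLOW(<F>) ⊇ FOLLOW(<S>) = {$, s, t, v}; in <L>-><F> t <S>, <F> is followed by t <S> with FIRST {t}. Thus FOLLOW(<F>) = {$, s, t, v}.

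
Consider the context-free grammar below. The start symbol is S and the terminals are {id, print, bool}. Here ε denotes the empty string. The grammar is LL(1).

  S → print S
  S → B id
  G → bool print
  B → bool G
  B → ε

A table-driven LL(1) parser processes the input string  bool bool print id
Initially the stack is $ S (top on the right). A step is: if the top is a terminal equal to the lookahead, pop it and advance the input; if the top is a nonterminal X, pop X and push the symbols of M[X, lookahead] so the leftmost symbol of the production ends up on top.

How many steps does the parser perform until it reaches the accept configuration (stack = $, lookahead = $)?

7

     Stack            Input                 Action
  1  $ S              bool bool print id $  expand S → B id
  2  $ id B           bool bool print id $  expand B → bool G
  3  $ id G bool      bool bool print id $  match bool
  4  $ id G           bool print id $       expand G → bool print
  5  $ id print bool  bool print id $       match bool
  6  $ id print       print id $            match print
  7  $ id             id $                  match id
Accept reached after 7 steps.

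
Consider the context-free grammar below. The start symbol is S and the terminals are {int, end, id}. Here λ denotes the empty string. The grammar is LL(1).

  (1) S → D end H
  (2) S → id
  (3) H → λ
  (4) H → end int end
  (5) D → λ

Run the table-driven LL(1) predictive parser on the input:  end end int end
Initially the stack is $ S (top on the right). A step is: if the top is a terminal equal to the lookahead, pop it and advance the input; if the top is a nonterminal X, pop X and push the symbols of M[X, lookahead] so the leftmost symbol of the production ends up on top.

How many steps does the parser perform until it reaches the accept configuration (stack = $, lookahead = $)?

7

step 1: stack=$ S  input=end end int end $  — expand S → D end H
step 2: stack=$ H end D  input=end end int end $  — expand D → λ
step 3: stack=$ H end  input=end end int end $  — match end
step 4: stack=$ H  input=end int end $  — expand H → end int end
step 5: stack=$ end int end  input=end int end $  — match end
step 6: stack=$ end int  input=int end $  — match int
step 7: stack=$ end  input=end $  — match end
Accept reached after 7 steps.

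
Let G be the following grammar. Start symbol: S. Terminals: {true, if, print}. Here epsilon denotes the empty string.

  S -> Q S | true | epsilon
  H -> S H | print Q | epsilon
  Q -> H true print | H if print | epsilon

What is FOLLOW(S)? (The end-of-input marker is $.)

FIRST(S) = {epsilon, if, print, true}  (via Q S)
FIRST(H) = {epsilon, if, print, true}  (via S H)
FIRST(Q) = {epsilon, if, print, true}  (via H true print, H if print)
FOLLOW(S) includes $ since S is the start symbol.
FOLLOW(H): in H->S H, the suffix after H is empty (adds nothing new); in Q->H true print, H is followed by true print with FIRST {true}; in Q->H if print, H is followed by if print with FIRST {if}. Thus FOLLOW(H) = {if, true}.
FOLLOW(S): in S->Q S, the suffix after S is empty (adds nothing new); in H->S H, S is followed by H with FIRST {epsilon, if, print, true}; in H->S H, the suffix after S is nullable, so FOLLOW(S) ⊇ FOLLOW(H) = {if, true}. Thus FOLLOW(S) = {$, if, print, true}.
FOLLOW(Q): in S->Q S, Q is followed by S with FIRST {epsilon, if, print, true}; in S->Q S, the suffix after Q is nullable, so FOLLOW(Q) ⊇ FOLLOW(S) = {$, if, print, true}; in H->print Q, the suffix after Q is empty, so FOLLOW(Q) ⊇ FOLLOW(H) = {if, true}. Thus FOLLOW(Q) = {$, if, print, true}.

{$, if, print, true}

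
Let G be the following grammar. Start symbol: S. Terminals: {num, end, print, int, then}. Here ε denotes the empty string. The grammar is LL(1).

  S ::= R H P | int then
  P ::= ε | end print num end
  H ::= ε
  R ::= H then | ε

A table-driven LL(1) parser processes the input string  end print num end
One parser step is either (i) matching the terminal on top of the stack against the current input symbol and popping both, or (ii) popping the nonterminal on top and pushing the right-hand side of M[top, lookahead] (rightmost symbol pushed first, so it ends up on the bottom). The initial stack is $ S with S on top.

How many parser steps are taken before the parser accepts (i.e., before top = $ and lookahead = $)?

     Stack                Input                Action
  1  $ S                  end print num end $  expand S ::= R H P
  2  $ P H R              end print num end $  expand R ::= ε
  3  $ P H                end print num end $  expand H ::= ε
  4  $ P                  end print num end $  expand P ::= end print num end
  5  $ end num print end  end print num end $  match end
  6  $ end num print      print num end $      match print
  7  $ end num            num end $            match num
  8  $ end                end $                match end
Accept reached after 8 steps.

8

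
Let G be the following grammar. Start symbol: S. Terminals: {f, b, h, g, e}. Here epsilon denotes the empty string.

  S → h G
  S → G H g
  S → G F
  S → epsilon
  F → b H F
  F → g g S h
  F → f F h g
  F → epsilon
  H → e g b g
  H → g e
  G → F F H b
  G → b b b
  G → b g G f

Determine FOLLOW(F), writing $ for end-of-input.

FIRST(F) = {epsilon, b, f, g}
FIRST(H) = {e, g}
FIRST(G) = {b, e, f, g}  (via F F H b)
FIRST(S) = {epsilon, b, e, f, g, h}  (via G H g, G F)
FOLLOW(S) includes $ since S is the start symbol.
FOLLOW(S): in F→g g S h, S is followed by h with FIRST {h}. Thus FOLLOW(S) = {$, h}.
FOLLOW(F): in S→G F, the suffix after F is empty, so FOLLOW(F) ⊇ FOLLOW(S) = {$, h}; in F→b H F, the suffix after F is empty (adds nothing new); in F→f F h g, F is followed by h g with FIRST {h}; in G→F F H b (occurrence 1), F is followed by F H b with FIRST {b, e, f, g}; in G→F F H b (occurrence 2), F is followed by H b with FIRST {e, g}. Thus FOLLOW(F) = {$, b, e, f, g, h}.
FOLLOW(H): in S→G H g, H is followed by g with FIRST {g}; in F→b H F, H is followed by F with FIRST {epsilon, b, f, g}; in F→b H F, the suffix after H is nullable, so FOLLOW(H) ⊇ FOLLOW(F) = {$, b, e, f, g, h}; in G→F F H b, H is followed by b with FIRST {b}. Thus FOLLOW(H) = {$, b, e, f, g, h}.
FOLLOW(G): in S→h G, the suffix after G is empty, so FOLLOW(G) ⊇ FOLLOW(S) = {$, h}; in S→G H g, G is followed by H g with FIRST {e, g}; in S→G F, G is followed by F with FIRST {epsilon, b, f, g}; in S→G F, the suffix after G is nullable, so FOLLOW(G) ⊇ FOLLOW(S) = {$, h}; in G→b g G f, G is followed by f with FIRST {f}. Thus FOLLOW(G) = {$, b, e, f, g, h}.

{$, b, e, f, g, h}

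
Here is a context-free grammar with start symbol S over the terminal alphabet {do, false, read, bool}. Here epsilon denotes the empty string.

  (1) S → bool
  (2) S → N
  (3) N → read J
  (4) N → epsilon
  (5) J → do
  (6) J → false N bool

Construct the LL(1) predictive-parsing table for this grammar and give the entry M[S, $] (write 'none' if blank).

FIRST(N) = {epsilon, read}
FIRST(J) = {do, false}
FIRST(S) = {epsilon, bool, read}  (via N)
FOLLOW(S) includes $ since S is the start symbol.
FOLLOW(S): S appears on no right-hand side. Thus FOLLOW(S) = {$}.
For S → bool: FIRST(bool) = {bool}, so it goes in M[S, t] for t ∈ {bool}.
For S → N: FIRST(N) = {epsilon, read}, so it goes in M[S, t] for t ∈ {read}; since epsilon ∈ FIRST, also for every t ∈ FOLLOW(S) = {$}.

S → N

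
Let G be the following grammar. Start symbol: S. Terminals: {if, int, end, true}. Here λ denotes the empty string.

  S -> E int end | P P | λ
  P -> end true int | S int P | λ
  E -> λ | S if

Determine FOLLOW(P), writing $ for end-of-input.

FIRST(S): from S->E int end we get {end, if, int}; from S->P P we get {λ, end, if, int}; from S->λ we get {λ}. So FIRST(S) = {λ, end, if, int}.
FIRST(P): from P->end true int we get {end}; from P->S int P we get {end, if, int}; from P->λ we get {λ}. So FIRST(P) = {λ, end, if, int}.
FIRST(E): from E->λ we get {λ}; from E->S if we get {end, if, int}. So FIRST(E) = {λ, end, if, int}.
FOLLOW(S) includes $ since S is the start symbol.
FOLLOW(S): in P->S int P, S is followed by int P with FIRST {int}; in E->S if, S is followed by if with FIRST {if}. Thus FOLLOW(S) = {$, if, int}.
FOLLOW(P): in S->P P (occurrence 1), P is followed by P with FIRST {λ, end, if, int}; in S->P P (occurrence 1), the suffix after P is nullable, so FOLLOW(P) ⊇ FOLLOW(S) = {$, if, int}; in S->P P (occurrence 2), the suffix after P is empty, so FOLLOW(P) ⊇ FOLLOW(S) = {$, if, int}; in P->S int P, the suffix after P is empty (adds nothing new). Thus FOLLOW(P) = {$, end, if, int}.
FOLLOW(E): in S->E int end, E is followed by int end with FIRST {int}. Thus FOLLOW(E) = {int}.

{$, end, if, int}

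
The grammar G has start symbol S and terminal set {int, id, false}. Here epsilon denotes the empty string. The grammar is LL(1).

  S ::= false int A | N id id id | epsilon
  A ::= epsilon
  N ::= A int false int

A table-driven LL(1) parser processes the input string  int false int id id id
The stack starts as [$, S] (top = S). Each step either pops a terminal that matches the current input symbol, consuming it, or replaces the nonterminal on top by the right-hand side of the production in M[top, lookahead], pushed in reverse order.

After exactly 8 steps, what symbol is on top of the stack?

id

step 1: stack=$ S  input=int false int id id id $  — expand S ::= N id id id
step 2: stack=$ id id id N  input=int false int id id id $  — expand N ::= A int false int
step 3: stack=$ id id id int false int A  input=int false int id id id $  — expand A ::= epsilon
step 4: stack=$ id id id int false int  input=int false int id id id $  — match int
step 5: stack=$ id id id int false  input=false int id id id $  — match false
step 6: stack=$ id id id int  input=int id id id $  — match int
step 7: stack=$ id id id  input=id id id $  — match id
step 8: stack=$ id id  input=id id $  — match id
Stack after step 8: $ id (top = id).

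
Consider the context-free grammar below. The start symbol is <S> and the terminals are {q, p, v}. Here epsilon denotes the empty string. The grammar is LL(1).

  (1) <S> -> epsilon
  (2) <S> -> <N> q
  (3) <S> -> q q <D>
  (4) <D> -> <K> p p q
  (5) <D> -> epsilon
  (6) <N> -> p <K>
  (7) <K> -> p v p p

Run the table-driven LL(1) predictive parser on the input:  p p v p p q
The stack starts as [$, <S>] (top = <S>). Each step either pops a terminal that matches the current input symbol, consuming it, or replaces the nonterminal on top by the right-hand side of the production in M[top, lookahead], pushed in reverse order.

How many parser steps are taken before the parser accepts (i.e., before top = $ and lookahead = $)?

     Stack        Input          Action
  1  $ <S>        p p v p p q $  expand <S> -> <N> q
  2  $ q <N>      p p v p p q $  expand <N> -> p <K>
  3  $ q <K> p    p p v p p q $  match p
  4  $ q <K>      p v p p q $    expand <K> -> p v p p
  5  $ q p p v p  p v p p q $    match p
  6  $ q p p v    v p p q $      match v
  7  $ q p p      p p q $        match p
  8  $ q p        p q $          match p
  9  $ q          q $            match q
Accept reached after 9 steps.

9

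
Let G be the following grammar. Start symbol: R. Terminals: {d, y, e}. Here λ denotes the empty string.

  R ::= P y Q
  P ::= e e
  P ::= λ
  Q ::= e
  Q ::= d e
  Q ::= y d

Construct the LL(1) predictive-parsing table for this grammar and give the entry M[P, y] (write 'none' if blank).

FIRST(P) = {λ, e}
FIRST(Q) = {d, e, y}
FIRST(R) = {e, y}  (via P y Q)
FOLLOW(R) includes $ since R is the start symbol.
FOLLOW(P): in R::=P y Q, P is followed by y Q with FIRST {y}. Thus FOLLOW(P) = {y}.
For P ::= e e: FIRST(e e) = {e}, so it goes in M[P, t] for t ∈ {e}.
For P ::= λ: FIRST(λ) = {λ}, so it goes in M[P, t] for t ∈ {}; since λ ∈ FIRST, also for every t ∈ FOLLOW(P) = {y}.

P ::= λ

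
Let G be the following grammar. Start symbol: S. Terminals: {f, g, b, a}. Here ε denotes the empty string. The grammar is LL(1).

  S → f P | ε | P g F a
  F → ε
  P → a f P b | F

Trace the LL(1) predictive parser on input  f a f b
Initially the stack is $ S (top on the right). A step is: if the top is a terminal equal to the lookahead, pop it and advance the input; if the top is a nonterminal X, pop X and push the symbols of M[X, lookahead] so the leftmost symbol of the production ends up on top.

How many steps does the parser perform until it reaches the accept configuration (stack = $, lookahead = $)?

8

step 1: stack=$ S  input=f a f b $  — expand S → f P
step 2: stack=$ P f  input=f a f b $  — match f
step 3: stack=$ P  input=a f b $  — expand P → a f P b
step 4: stack=$ b P f a  input=a f b $  — match a
step 5: stack=$ b P f  input=f b $  — match f
step 6: stack=$ b P  input=b $  — expand P → F
step 7: stack=$ b F  input=b $  — expand F → ε
step 8: stack=$ b  input=b $  — match b
Accept reached after 8 steps.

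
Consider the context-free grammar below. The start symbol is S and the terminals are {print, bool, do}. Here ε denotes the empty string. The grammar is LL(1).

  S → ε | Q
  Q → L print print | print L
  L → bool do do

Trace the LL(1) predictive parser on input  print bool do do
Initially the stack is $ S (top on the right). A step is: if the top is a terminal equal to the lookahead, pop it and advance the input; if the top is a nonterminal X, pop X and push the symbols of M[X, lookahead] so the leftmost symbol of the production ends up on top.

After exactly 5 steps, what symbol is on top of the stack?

step 1: stack=$ S  input=print bool do do $  — expand S → Q
step 2: stack=$ Q  input=print bool do do $  — expand Q → print L
step 3: stack=$ L print  input=print bool do do $  — match print
step 4: stack=$ L  input=bool do do $  — expand L → bool do do
step 5: stack=$ do do bool  input=bool do do $  — match bool
Stack after step 5: $ do do (top = do).

do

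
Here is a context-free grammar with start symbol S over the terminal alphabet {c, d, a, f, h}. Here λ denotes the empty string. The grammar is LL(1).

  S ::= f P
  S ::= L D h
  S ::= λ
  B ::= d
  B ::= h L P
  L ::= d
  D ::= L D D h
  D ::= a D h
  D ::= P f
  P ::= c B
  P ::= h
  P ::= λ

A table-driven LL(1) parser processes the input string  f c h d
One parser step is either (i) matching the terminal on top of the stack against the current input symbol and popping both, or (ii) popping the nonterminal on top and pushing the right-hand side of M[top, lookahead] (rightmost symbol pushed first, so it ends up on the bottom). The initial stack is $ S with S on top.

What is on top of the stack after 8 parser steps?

step 1: stack=$ S  input=f c h d $  — expand S ::= f P
step 2: stack=$ P f  input=f c h d $  — match f
step 3: stack=$ P  input=c h d $  — expand P ::= c B
step 4: stack=$ B c  input=c h d $  — match c
step 5: stack=$ B  input=h d $  — expand B ::= h L P
step 6: stack=$ P L h  input=h d $  — match h
step 7: stack=$ P L  input=d $  — expand L ::= d
step 8: stack=$ P d  input=d $  — match d
Stack after step 8: $ P (top = P).

P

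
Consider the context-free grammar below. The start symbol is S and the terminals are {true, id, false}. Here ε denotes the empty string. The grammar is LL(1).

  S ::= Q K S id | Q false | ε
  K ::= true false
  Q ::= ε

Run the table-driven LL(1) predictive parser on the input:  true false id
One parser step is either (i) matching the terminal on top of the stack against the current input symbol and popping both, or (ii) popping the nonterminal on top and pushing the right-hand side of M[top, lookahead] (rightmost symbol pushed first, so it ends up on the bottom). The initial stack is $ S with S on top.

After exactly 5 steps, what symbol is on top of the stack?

S

step 1: stack=$ S  input=true false id $  — expand S ::= Q K S id
step 2: stack=$ id S K Q  input=true false id $  — expand Q ::= ε
step 3: stack=$ id S K  input=true false id $  — expand K ::= true false
step 4: stack=$ id S false true  input=true false id $  — match true
step 5: stack=$ id S false  input=false id $  — match false
Stack after step 5: $ id S (top = S).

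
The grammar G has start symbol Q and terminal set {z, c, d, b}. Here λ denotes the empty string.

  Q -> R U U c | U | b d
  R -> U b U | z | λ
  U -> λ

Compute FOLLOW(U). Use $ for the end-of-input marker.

FIRST(U): from U->λ we get {λ}. So FIRST(U) = {λ}.
FIRST(R): from R->U b U we get {b}; from R->z we get {z}; from R->λ we get {λ}. So FIRST(R) = {λ, b, z}.
FIRST(Q): from Q->R U U c we get {b, c, z}; from Q->U we get {λ}; from Q->b d we get {b}. So FIRST(Q) = {λ, b, c, z}.
FOLLOW(Q) includes $ since Q is the start symbol.
FOLLOW(Q): Q appears on no right-hand side. Thus FOLLOW(Q) = {$}.
FOLLOW(R): in Q->R U U c, R is followed by U U c with FIRST {c}. Thus FOLLOW(R) = {c}.
FOLLOW(U): in Q->R U U c (occurrence 1), U is followed by U c with FIRST {c}; in Q->R U U c (occurrence 2), U is followed by c with FIRST {c}; in Q->U, the suffix after U is empty, so FOLLOW(U) ⊇ FOLLOW(Q) = {$}; in R->U b U (occurrence 1), U is followed by b U with FIRST {b}; in R->U b U (occurrence 2), the suffix after U is empty, so FOLLOW(U) ⊇ FOLLOW(R) = {c}. Thus FOLLOW(U) = {$, b, c}.

{$, b, c}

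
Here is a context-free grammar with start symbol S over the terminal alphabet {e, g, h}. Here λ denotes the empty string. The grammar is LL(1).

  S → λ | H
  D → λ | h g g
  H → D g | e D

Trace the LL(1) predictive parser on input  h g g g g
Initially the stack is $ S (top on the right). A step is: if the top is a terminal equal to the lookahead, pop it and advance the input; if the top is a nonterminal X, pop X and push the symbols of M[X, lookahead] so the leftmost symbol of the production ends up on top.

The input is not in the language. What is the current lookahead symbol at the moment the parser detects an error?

g

step 1: stack=$ S  input=h g g g g $  — expand S → H
step 2: stack=$ H  input=h g g g g $  — expand H → D g
step 3: stack=$ g D  input=h g g g g $  — expand D → h g g
step 4: stack=$ g g g h  input=h g g g g $  — match h
step 5: stack=$ g g g  input=g g g g $  — match g
step 6: stack=$ g g  input=g g g $  — match g
step 7: stack=$ g  input=g g $  — match g
step 8: stack=$  input=g $  — error: stack empty but input remains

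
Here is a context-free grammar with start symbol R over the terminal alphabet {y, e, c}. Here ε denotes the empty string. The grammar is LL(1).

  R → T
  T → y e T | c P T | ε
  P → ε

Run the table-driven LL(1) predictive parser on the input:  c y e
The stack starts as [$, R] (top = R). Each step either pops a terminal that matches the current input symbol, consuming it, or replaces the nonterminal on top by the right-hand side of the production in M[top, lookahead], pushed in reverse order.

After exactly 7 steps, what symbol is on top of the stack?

T

     Stack    Input    Action
  1  $ R      c y e $  expand R → T
  2  $ T      c y e $  expand T → c P T
  3  $ T P c  c y e $  match c
  4  $ T P    y e $    expand P → ε
  5  $ T      y e $    expand T → y e T
  6  $ T e y  y e $    match y
  7  $ T e    e $      match e
Stack after step 7: $ T (top = T).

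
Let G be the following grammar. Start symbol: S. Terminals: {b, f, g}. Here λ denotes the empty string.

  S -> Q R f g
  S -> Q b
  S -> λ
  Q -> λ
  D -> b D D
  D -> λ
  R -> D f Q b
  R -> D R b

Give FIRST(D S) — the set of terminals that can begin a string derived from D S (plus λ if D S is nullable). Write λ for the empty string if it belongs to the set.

{λ, b, f}

FIRST(Q): from Q->λ we get {λ}. So FIRST(Q) = {λ}.
FIRST(D): from D->b D D we get {b}; from D->λ we get {λ}. So FIRST(D) = {λ, b}.
FIRST(R): from R->D f Q b we get {b, f}; from R->D R b we get {b, f}. So FIRST(R) = {b, f}.
FIRST(S): from S->Q R f g we get {b, f}; from S->Q b we get {b}; from S->λ we get {λ}. So FIRST(S) = {λ, b, f}.
FIRST(D S): take FIRST of each symbol in turn, carrying on past any symbol whose FIRST contains λ; result {λ, b, f}.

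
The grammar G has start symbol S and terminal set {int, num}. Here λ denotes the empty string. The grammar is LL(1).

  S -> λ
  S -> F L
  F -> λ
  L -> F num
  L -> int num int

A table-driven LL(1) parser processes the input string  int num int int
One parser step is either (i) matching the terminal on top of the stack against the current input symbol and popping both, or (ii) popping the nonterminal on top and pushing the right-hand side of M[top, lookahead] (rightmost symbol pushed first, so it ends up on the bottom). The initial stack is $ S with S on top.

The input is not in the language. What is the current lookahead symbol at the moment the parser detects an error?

int

step 1: stack=$ S  input=int num int int $  — expand S -> F L
step 2: stack=$ L F  input=int num int int $  — expand F -> λ
step 3: stack=$ L  input=int num int int $  — expand L -> int num int
step 4: stack=$ int num int  input=int num int int $  — match int
step 5: stack=$ int num  input=num int int $  — match num
step 6: stack=$ int  input=int int $  — match int
step 7: stack=$  input=int $  — error: stack empty but input remains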